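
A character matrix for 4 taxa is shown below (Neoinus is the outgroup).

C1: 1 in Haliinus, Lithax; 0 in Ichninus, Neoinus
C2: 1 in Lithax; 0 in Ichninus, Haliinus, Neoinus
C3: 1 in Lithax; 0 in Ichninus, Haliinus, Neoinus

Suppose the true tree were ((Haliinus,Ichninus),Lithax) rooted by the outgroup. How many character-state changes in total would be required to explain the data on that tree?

4

Map each character onto ((Haliinus,Ichninus),Lithax) (rooted by Neoinus) and count the minimum state changes it requires (Fitch parsimony):
C1: 2; C2: 1; C3: 1.
Total tree length = 4.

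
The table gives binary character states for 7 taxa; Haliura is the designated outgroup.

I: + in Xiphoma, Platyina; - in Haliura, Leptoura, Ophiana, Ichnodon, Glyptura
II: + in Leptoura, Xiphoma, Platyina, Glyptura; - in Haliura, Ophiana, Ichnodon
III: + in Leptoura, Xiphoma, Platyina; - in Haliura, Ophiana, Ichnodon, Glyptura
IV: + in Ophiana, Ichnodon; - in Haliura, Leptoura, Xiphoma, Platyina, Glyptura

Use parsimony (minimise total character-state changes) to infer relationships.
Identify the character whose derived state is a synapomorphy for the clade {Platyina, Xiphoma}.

The outgroup has state '-' for every character, so '+' is the derived state throughout.
Only Platyina and Xiphoma show the derived state '+' for I, supporting them as a clade.
II: derived state '+' in Glyptura, Leptoura, Platyina, and Xiphoma only — synapomorphy for {Glyptura, Leptoura, Platyina, Xiphoma}.
III: derived state '+' in Leptoura, Platyina, and Xiphoma only — synapomorphy for {Leptoura, Platyina, Xiphoma}.
IV (derived state '+') is shared by Ichnodon and Ophiana — a synapomorphy uniting that clade.
Most parsimonious ingroup topology: (((Leptoura,(Xiphoma,Platyina)),Glyptura),(Ophiana,Ichnodon)).
The clade {Platyina, Xiphoma} is supported by I: its derived state '+' occurs in exactly those taxa and in no other taxon (including the outgroup).

I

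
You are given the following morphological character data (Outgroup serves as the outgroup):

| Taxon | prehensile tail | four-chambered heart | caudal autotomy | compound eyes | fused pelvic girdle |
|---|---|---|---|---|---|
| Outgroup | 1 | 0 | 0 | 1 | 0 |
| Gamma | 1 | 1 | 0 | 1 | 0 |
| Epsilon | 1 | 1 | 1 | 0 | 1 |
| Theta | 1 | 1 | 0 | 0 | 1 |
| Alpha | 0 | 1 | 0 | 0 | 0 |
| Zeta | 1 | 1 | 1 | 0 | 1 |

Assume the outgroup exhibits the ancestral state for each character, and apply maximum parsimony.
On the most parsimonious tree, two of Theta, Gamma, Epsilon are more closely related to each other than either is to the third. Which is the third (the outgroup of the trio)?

Character polarity is set by the outgroup: the derived state is whichever differs from the outgroup's state, so for prehensile tail, compound eyes the derived state is '0', and for the remaining characters it is '1'.
prehensile tail: derived state '0' in Alpha only — an autapomorphy, so it tells us nothing about relationships among taxa.
four-chambered heart (derived state '1') is shared by all ingroup taxa — unites the whole ingroup.
caudal autotomy (derived state '1') is shared by Epsilon and Zeta — a synapomorphy uniting that clade.
Only Alpha, Epsilon, Theta, and Zeta show the derived state '0' for compound eyes, supporting them as a clade.
fused pelvic girdle (derived state '1') is shared by Epsilon, Theta, and Zeta — a synapomorphy uniting that clade.
Most parsimonious ingroup topology: (Gamma,(((Epsilon,Zeta),Theta),Alpha)).
Theta and Epsilon share a more recent common ancestor with each other than either does with Gamma, so Gamma is the least closely related of the three.

Gamma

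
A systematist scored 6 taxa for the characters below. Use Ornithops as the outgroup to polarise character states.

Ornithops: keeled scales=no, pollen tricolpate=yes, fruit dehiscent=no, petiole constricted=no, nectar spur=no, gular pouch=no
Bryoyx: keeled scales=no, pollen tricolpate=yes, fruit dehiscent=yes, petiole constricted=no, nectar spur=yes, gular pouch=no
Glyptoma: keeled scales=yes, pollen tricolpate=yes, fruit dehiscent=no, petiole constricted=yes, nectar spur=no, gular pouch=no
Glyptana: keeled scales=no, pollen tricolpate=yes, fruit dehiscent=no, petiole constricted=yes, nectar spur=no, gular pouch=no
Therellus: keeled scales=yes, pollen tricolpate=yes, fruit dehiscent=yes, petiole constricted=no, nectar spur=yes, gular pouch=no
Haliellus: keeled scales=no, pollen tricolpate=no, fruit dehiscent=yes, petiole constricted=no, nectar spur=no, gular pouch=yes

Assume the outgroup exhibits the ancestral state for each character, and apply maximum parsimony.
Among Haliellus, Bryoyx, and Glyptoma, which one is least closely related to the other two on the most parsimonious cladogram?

Character polarity is set by the outgroup: the derived state is whichever differs from the outgroup's state, so for pollen tricolpate the derived state is 'no', and for the remaining characters it is 'yes'.
keeled scales (state 'yes') occurs in Glyptoma and Therellus but conflicts with the nesting implied by the other characters — most parsimoniously interpreted as homoplasy.
pollen tricolpate (derived state 'no') is unique to Haliellus (autapomorphy; uninformative for grouping).
fruit dehiscent: derived state 'yes' in Bryoyx, Haliellus, and Therellus only — synapomorphy for {Bryoyx, Haliellus, Therellus}.
petiole constricted: derived state 'yes' in Glyptana and Glyptoma only — synapomorphy for {Glyptana, Glyptoma}.
nectar spur: derived state 'yes' in Bryoyx and Therellus only — synapomorphy for {Bryoyx, Therellus}.
gular pouch: derived state 'yes' in Haliellus only — an autapomorphy, so it tells us nothing about relationships among taxa.
Most parsimonious ingroup topology: (((Bryoyx,Therellus),Haliellus),(Glyptoma,Glyptana)).
Bryoyx and Haliellus share a more recent common ancestor with each other than either does with Glyptoma, so Glyptoma is the least closely related of the three.

Glyptoma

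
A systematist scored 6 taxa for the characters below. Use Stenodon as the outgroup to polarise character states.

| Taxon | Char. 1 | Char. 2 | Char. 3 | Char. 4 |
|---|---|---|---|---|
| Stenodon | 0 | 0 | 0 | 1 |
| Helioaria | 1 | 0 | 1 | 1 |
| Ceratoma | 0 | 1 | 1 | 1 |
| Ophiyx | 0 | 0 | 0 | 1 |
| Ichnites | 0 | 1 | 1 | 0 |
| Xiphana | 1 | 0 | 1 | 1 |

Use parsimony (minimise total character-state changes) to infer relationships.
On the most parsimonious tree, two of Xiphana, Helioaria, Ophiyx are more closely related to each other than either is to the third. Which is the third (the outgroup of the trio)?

Character polarity is set by the outgroup: the derived state is whichever differs from the outgroup's state, so for Char. 4 the derived state is '0', and for the remaining characters it is '1'.
Char. 1: derived state '1' in Helioaria and Xiphana only — synapomorphy for {Helioaria, Xiphana}.
Only Ceratoma and Ichnites show the derived state '1' for Char. 2, supporting them as a clade.
Char. 3 (derived state '1') is shared by Ceratoma, Helioaria, Ichnites, and Xiphana — a synapomorphy uniting that clade.
Char. 4: derived state '0' in Ichnites only — an autapomorphy, so it tells us nothing about relationships among taxa.
Most parsimonious ingroup topology: (((Helioaria,Xiphana),(Ceratoma,Ichnites)),Ophiyx).
Xiphana and Helioaria share a more recent common ancestor with each other than either does with Ophiyx, so Ophiyx is the least closely related of the three.

Ophiyx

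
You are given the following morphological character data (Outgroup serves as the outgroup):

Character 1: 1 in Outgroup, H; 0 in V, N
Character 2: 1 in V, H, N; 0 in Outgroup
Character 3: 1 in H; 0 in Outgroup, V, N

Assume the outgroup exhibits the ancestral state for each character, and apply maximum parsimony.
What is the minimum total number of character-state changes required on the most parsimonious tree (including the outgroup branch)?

3

Character polarity is set by the outgroup: the derived state is whichever differs from the outgroup's state, so for Character 1 the derived state is '0', and for the remaining characters it is '1'.
Character 1 (derived state '0') is shared by N and V — a synapomorphy uniting that clade.
Character 2 (derived state '1') is shared by all ingroup taxa — unites the whole ingroup.
Character 3: derived state '1' in H only — an autapomorphy, so it tells us nothing about relationships among taxa.
Most parsimonious ingroup topology: ((V,N),H).
Changes per character on this tree: Character 1: 1; Character 2: 1; Character 3: 1.
Total = 3.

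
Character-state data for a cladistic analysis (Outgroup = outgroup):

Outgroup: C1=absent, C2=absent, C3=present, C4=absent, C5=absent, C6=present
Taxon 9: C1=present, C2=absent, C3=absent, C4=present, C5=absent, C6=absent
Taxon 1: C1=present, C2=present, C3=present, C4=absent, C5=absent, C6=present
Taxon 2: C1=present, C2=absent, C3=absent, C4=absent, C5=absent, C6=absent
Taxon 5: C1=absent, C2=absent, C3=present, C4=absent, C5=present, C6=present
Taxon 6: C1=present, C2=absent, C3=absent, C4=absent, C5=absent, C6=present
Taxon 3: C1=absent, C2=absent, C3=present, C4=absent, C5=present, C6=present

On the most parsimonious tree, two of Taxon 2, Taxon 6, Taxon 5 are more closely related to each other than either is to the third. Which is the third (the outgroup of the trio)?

Taxon 5

Character polarity is set by the outgroup: the derived state is whichever differs from the outgroup's state, so for C3, C6 the derived state is 'absent', and for the remaining characters it is 'present'.
Only Taxon 1, Taxon 2, Taxon 6, and Taxon 9 show the derived state 'present' for C1, supporting them as a clade.
C2 (derived state 'present') is unique to Taxon 1 (autapomorphy; uninformative for grouping).
C3 (derived state 'absent') is shared by Taxon 2, Taxon 6, and Taxon 9 — a synapomorphy uniting that clade.
C4: derived state 'present' in Taxon 9 only — an autapomorphy, so it tells us nothing about relationships among taxa.
Only Taxon 3 and Taxon 5 show the derived state 'present' for C5, supporting them as a clade.
C6 (derived state 'absent') is shared by Taxon 2 and Taxon 9 — a synapomorphy uniting that clade.
Most parsimonious ingroup topology: ((((Taxon 9,Taxon 2),Taxon 6),Taxon 1),(Taxon 5,Taxon 3)).
Taxon 6 and Taxon 2 share a more recent common ancestor with each other than either does with Taxon 5, so Taxon 5 is the least closely related of the three.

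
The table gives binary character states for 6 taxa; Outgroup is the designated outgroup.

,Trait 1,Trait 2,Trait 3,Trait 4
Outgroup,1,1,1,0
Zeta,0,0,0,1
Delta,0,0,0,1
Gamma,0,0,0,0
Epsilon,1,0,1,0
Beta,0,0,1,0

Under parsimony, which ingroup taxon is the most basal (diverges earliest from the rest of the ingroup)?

Epsilon

Character polarity is set by the outgroup: the derived state is whichever differs from the outgroup's state, so for Trait 1, Trait 2, Trait 3 the derived state is '0', and for the remaining characters it is '1'.
Trait 1 (derived state '0') is shared by Beta, Delta, Gamma, and Zeta — a synapomorphy uniting that clade.
All ingroup taxa share the derived state '0' for Trait 2; it defines the ingroup but does not resolve relationships within it.
Trait 3: derived state '0' in Delta, Gamma, and Zeta only — synapomorphy for {Delta, Gamma, Zeta}.
Trait 4 (derived state '1') is shared by Delta and Zeta — a synapomorphy uniting that clade.
Most parsimonious ingroup topology: ((((Zeta,Delta),Gamma),Beta),Epsilon).
Epsilon is sister to the clade containing all other ingroup taxa, so it is the earliest-diverging (most basal) ingroup lineage.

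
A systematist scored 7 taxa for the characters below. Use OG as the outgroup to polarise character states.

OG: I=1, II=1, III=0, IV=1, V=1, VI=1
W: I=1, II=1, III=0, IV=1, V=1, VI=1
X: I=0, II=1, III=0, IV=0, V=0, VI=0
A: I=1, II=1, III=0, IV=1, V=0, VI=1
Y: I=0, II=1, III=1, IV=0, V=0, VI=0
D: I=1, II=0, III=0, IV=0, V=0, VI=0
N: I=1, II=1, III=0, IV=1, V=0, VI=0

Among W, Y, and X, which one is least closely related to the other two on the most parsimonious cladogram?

Character polarity is set by the outgroup: the derived state is whichever differs from the outgroup's state, so for I, II, IV, V, VI the derived state is '0', and for the remaining characters it is '1'.
I: derived state '0' in X and Y only — synapomorphy for {X, Y}.
II: derived state '0' in D only — an autapomorphy, so it tells us nothing about relationships among taxa.
III (derived state '1') is unique to Y (autapomorphy; uninformative for grouping).
Only D, X, and Y show the derived state '0' for IV, supporting them as a clade.
Only A, D, N, X, and Y show the derived state '0' for V, supporting them as a clade.
VI (derived state '0') is shared by D, N, X, and Y — a synapomorphy uniting that clade.
Most parsimonious ingroup topology: (W,((((X,Y),D),N),A)).
X and Y share a more recent common ancestor with each other than either does with W, so W is the least closely related of the three.

W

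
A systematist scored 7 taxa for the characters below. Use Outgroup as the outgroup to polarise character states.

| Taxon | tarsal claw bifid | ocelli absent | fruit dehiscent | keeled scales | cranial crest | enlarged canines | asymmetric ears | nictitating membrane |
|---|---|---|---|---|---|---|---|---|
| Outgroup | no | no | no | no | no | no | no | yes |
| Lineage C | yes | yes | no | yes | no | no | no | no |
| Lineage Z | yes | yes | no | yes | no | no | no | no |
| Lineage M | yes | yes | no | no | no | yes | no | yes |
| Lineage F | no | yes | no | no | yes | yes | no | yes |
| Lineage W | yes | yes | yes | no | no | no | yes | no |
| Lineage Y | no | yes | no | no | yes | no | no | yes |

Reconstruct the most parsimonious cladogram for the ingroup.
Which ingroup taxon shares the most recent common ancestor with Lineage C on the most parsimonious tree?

Character polarity is set by the outgroup: the derived state is whichever differs from the outgroup's state, so for nictitating membrane the derived state is 'no', and for the remaining characters it is 'yes'.
tarsal claw bifid: derived state 'yes' in Lineage C, Lineage M, Lineage W, and Lineage Z only — synapomorphy for {Lineage C, Lineage M, Lineage W, Lineage Z}.
ocelli absent (derived state 'yes') is shared by all ingroup taxa — unites the whole ingroup.
fruit dehiscent: derived state 'yes' in Lineage W only — an autapomorphy, so it tells us nothing about relationships among taxa.
Only Lineage C and Lineage Z show the derived state 'yes' for keeled scales, supporting them as a clade.
cranial crest: derived state 'yes' in Lineage F and Lineage Y only — synapomorphy for {Lineage F, Lineage Y}.
enlarged canines (state 'yes') occurs in Lineage F and Lineage M but conflicts with the nesting implied by the other characters — most parsimoniously interpreted as homoplasy.
asymmetric ears (derived state 'yes') is unique to Lineage W (autapomorphy; uninformative for grouping).
nictitating membrane: derived state 'no' in Lineage C, Lineage W, and Lineage Z only — synapomorphy for {Lineage C, Lineage W, Lineage Z}.
Most parsimonious ingroup topology: ((((Lineage C,Lineage Z),Lineage W),Lineage M),(Lineage F,Lineage Y)).
Lineage C and Lineage Z form a cherry on this tree, so they are sister taxa.

Lineage Z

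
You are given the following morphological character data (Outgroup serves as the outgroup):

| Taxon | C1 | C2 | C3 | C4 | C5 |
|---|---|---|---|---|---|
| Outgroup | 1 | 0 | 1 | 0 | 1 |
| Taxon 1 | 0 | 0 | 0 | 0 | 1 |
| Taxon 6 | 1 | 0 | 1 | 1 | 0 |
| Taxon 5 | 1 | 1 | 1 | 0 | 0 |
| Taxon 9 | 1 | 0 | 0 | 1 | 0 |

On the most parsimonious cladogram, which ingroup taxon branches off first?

Character polarity is set by the outgroup: the derived state is whichever differs from the outgroup's state, so for C1, C3, C5 the derived state is '0', and for the remaining characters it is '1'.
C1 (derived state '0') is unique to Taxon 1 (autapomorphy; uninformative for grouping).
C2 (derived state '1') is unique to Taxon 5 (autapomorphy; uninformative for grouping).
C3 groups Taxon 1 and Taxon 9, which is incompatible with the clades supported by the remaining characters; treating it as convergent (homoplasy) costs fewer steps than any alternative tree.
Only Taxon 6 and Taxon 9 show the derived state '1' for C4, supporting them as a clade.
Only Taxon 5, Taxon 6, and Taxon 9 show the derived state '0' for C5, supporting them as a clade.
Most parsimonious ingroup topology: (Taxon 1,((Taxon 6,Taxon 9),Taxon 5)).
Taxon 1 is sister to the clade containing all other ingroup taxa, so it is the earliest-diverging (most basal) ingroup lineage.

Taxon 1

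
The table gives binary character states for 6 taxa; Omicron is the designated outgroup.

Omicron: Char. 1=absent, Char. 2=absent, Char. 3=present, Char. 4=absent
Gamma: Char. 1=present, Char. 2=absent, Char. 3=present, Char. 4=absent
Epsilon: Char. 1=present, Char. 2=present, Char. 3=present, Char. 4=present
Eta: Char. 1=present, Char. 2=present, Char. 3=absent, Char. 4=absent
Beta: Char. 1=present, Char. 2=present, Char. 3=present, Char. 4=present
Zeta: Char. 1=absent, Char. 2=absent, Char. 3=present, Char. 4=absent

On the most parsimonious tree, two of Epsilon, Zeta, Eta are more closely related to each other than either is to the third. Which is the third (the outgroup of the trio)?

Zeta

Character polarity is set by the outgroup: the derived state is whichever differs from the outgroup's state, so for Char. 3 the derived state is 'absent', and for the remaining characters it is 'present'.
Only Beta, Epsilon, Eta, and Gamma show the derived state 'present' for Char. 1, supporting them as a clade.
Char. 2: derived state 'present' in Beta, Epsilon, and Eta only — synapomorphy for {Beta, Epsilon, Eta}.
Char. 3: derived state 'absent' in Eta only — an autapomorphy, so it tells us nothing about relationships among taxa.
Only Beta and Epsilon show the derived state 'present' for Char. 4, supporting them as a clade.
Most parsimonious ingroup topology: ((Gamma,((Epsilon,Beta),Eta)),Zeta).
Epsilon and Eta share a more recent common ancestor with each other than either does with Zeta, so Zeta is the least closely related of the three.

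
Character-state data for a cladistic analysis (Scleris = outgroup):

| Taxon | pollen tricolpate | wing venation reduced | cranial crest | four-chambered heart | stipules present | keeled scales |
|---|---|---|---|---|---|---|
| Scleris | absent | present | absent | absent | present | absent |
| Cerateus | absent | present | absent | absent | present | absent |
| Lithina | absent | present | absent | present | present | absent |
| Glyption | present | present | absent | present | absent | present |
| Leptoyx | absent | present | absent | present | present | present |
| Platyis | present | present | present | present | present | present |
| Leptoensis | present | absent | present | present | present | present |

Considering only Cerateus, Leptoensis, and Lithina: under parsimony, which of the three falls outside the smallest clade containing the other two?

Cerateus

Character polarity is set by the outgroup: the derived state is whichever differs from the outgroup's state, so for wing venation reduced, stipules present the derived state is 'absent', and for the remaining characters it is 'present'.
pollen tricolpate (derived state 'present') is shared by Glyption, Leptoensis, and Platyis — a synapomorphy uniting that clade.
wing venation reduced (derived state 'absent') is unique to Leptoensis (autapomorphy; uninformative for grouping).
cranial crest: derived state 'present' in Leptoensis and Platyis only — synapomorphy for {Leptoensis, Platyis}.
Only Glyption, Leptoensis, Leptoyx, Lithina, and Platyis show the derived state 'present' for four-chambered heart, supporting them as a clade.
stipules present (derived state 'absent') is unique to Glyption (autapomorphy; uninformative for grouping).
keeled scales: derived state 'present' in Glyption, Leptoensis, Leptoyx, and Platyis only — synapomorphy for {Glyption, Leptoensis, Leptoyx, Platyis}.
Most parsimonious ingroup topology: (Cerateus,(Lithina,((Glyption,(Platyis,Leptoensis)),Leptoyx))).
Leptoensis and Lithina share a more recent common ancestor with each other than either does with Cerateus, so Cerateus is the least closely related of the three.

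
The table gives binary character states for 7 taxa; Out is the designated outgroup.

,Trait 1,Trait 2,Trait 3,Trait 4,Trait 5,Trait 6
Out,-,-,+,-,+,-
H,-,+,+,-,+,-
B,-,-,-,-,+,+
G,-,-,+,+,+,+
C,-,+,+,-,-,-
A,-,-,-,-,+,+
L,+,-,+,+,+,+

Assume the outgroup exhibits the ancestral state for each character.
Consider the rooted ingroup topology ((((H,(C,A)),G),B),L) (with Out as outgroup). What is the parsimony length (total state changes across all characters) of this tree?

Map each character onto ((((H,(C,A)),G),B),L) (rooted by Out) and count the minimum state changes it requires (Fitch parsimony):
Trait 1: 1; Trait 2: 2; Trait 3: 2; Trait 4: 2; Trait 5: 1; Trait 6: 3.
Total tree length = 11.

11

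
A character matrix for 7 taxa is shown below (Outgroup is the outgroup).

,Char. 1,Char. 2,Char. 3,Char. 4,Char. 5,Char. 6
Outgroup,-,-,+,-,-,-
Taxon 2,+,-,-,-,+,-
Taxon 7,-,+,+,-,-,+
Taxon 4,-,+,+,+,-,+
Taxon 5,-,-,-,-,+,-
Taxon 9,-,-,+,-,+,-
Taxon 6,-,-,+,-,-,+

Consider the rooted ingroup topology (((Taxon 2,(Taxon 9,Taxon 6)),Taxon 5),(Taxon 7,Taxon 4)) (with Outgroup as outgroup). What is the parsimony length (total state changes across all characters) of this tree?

Map each character onto (((Taxon 2,(Taxon 9,Taxon 6)),Taxon 5),(Taxon 7,Taxon 4)) (rooted by Outgroup) and count the minimum state changes it requires (Fitch parsimony):
Char. 1: 1; Char. 2: 1; Char. 3: 2; Char. 4: 1; Char. 5: 2; Char. 6: 2.
Total tree length = 9.

9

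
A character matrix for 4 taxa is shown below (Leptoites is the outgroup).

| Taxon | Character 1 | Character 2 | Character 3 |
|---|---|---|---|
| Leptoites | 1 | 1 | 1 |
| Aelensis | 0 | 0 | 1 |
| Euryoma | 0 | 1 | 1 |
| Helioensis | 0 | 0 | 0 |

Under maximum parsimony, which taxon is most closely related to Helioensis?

The outgroup has state '1' for every character, so '0' is the derived state throughout.
All ingroup taxa share the derived state '0' for Character 1; it defines the ingroup but does not resolve relationships within it.
Character 2 (derived state '0') is shared by Aelensis and Helioensis — a synapomorphy uniting that clade.
Character 3: derived state '0' in Helioensis only — an autapomorphy, so it tells us nothing about relationships among taxa.
Most parsimonious ingroup topology: ((Aelensis,Helioensis),Euryoma).
Helioensis and Aelensis form a cherry on this tree, so they are sister taxa.

Aelensis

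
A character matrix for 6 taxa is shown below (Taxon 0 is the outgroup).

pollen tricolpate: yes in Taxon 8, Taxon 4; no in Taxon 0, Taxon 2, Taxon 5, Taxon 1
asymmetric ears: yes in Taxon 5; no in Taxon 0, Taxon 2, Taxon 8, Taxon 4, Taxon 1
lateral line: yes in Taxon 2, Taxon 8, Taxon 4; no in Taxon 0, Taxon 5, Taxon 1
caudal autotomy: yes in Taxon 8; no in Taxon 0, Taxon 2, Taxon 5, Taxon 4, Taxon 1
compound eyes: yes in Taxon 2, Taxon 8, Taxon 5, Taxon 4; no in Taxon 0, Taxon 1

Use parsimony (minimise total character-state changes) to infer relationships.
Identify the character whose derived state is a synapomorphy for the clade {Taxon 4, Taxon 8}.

The outgroup has state 'no' for every character, so 'yes' is the derived state throughout.
pollen tricolpate: derived state 'yes' in Taxon 4 and Taxon 8 only — synapomorphy for {Taxon 4, Taxon 8}.
asymmetric ears: derived state 'yes' in Taxon 5 only — an autapomorphy, so it tells us nothing about relationships among taxa.
lateral line: derived state 'yes' in Taxon 2, Taxon 4, and Taxon 8 only — synapomorphy for {Taxon 2, Taxon 4, Taxon 8}.
caudal autotomy: derived state 'yes' in Taxon 8 only — an autapomorphy, so it tells us nothing about relationships among taxa.
compound eyes: derived state 'yes' in Taxon 2, Taxon 4, Taxon 5, and Taxon 8 only — synapomorphy for {Taxon 2, Taxon 4, Taxon 5, Taxon 8}.
Most parsimonious ingroup topology: ((Taxon 5,((Taxon 4,Taxon 8),Taxon 2)),Taxon 1).
The clade {Taxon 4, Taxon 8} is supported by pollen tricolpate: its derived state 'yes' occurs in exactly those taxa and in no other taxon (including the outgroup).

pollen tricolpate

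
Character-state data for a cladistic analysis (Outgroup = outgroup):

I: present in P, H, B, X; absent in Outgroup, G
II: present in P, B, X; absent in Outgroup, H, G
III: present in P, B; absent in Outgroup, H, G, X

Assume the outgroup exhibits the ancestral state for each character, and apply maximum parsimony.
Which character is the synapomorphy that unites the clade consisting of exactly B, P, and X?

The outgroup has state 'absent' for every character, so 'present' is the derived state throughout.
I (derived state 'present') is shared by B, H, P, and X — a synapomorphy uniting that clade.
Only B, P, and X show the derived state 'present' for II, supporting them as a clade.
III: derived state 'present' in B and P only — synapomorphy for {B, P}.
Most parsimonious ingroup topology: ((((P,B),X),H),G).
The clade {B, P, X} is supported by II: its derived state 'present' occurs in exactly those taxa and in no other taxon (including the outgroup).

II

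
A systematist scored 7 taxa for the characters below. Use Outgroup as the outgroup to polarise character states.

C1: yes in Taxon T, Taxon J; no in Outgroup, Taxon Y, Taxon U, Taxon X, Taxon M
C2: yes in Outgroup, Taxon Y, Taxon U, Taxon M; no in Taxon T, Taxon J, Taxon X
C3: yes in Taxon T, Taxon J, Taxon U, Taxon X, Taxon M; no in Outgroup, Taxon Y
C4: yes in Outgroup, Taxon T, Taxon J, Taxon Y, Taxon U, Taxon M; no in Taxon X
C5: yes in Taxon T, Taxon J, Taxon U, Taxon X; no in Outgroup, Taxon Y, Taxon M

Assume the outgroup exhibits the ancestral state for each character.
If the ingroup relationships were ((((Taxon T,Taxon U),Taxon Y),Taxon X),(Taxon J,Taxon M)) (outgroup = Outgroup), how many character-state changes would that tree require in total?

11

Map each character onto ((((Taxon T,Taxon U),Taxon Y),Taxon X),(Taxon J,Taxon M)) (rooted by Outgroup) and count the minimum state changes it requires (Fitch parsimony):
C1: 2; C2: 3; C3: 2; C4: 1; C5: 3.
Total tree length = 11.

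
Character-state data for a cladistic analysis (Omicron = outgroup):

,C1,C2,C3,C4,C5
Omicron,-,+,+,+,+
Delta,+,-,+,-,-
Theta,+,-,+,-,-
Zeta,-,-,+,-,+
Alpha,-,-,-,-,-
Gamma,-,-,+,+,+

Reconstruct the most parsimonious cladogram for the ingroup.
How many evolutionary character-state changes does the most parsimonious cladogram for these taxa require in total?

Character polarity is set by the outgroup: the derived state is whichever differs from the outgroup's state, so for C2, C3, C4, C5 the derived state is '-', and for the remaining characters it is '+'.
C1 (derived state '+') is shared by Delta and Theta — a synapomorphy uniting that clade.
All ingroup taxa share the derived state '-' for C2; it defines the ingroup but does not resolve relationships within it.
C3 (derived state '-') is unique to Alpha (autapomorphy; uninformative for grouping).
C4: derived state '-' in Alpha, Delta, Theta, and Zeta only — synapomorphy for {Alpha, Delta, Theta, Zeta}.
Only Alpha, Delta, and Theta show the derived state '-' for C5, supporting them as a clade.
Most parsimonious ingroup topology: ((((Delta,Theta),Alpha),Zeta),Gamma).
Changes per character on this tree: C1: 1; C2: 1; C3: 1; C4: 1; C5: 1.
Total = 5.

5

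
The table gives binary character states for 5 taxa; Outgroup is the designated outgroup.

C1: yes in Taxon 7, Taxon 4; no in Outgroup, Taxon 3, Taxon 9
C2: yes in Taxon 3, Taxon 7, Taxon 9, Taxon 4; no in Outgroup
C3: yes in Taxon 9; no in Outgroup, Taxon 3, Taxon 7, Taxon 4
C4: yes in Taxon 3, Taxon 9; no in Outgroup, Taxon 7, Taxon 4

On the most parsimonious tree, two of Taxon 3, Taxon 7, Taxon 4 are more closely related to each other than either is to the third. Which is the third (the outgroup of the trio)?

Taxon 3

The outgroup has state 'no' for every character, so 'yes' is the derived state throughout.
C1: derived state 'yes' in Taxon 4 and Taxon 7 only — synapomorphy for {Taxon 4, Taxon 7}.
C2 (derived state 'yes') is shared by all ingroup taxa — unites the whole ingroup.
C3: derived state 'yes' in Taxon 9 only — an autapomorphy, so it tells us nothing about relationships among taxa.
C4 (derived state 'yes') is shared by Taxon 3 and Taxon 9 — a synapomorphy uniting that clade.
Most parsimonious ingroup topology: ((Taxon 3,Taxon 9),(Taxon 7,Taxon 4)).
Taxon 4 and Taxon 7 share a more recent common ancestor with each other than either does with Taxon 3, so Taxon 3 is the least closely related of the three.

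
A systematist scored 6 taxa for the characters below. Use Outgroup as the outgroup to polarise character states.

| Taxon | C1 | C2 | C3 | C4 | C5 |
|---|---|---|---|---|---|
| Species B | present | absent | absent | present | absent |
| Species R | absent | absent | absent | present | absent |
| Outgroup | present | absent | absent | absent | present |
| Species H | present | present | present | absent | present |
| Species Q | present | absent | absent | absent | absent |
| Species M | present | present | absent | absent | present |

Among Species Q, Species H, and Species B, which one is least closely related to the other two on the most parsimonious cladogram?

Species H

Character polarity is set by the outgroup: the derived state is whichever differs from the outgroup's state, so for C1, C5 the derived state is 'absent', and for the remaining characters it is 'present'.
C1 (derived state 'absent') is unique to Species R (autapomorphy; uninformative for grouping).
C2 (derived state 'present') is shared by Species H and Species M — a synapomorphy uniting that clade.
C3: derived state 'present' in Species H only — an autapomorphy, so it tells us nothing about relationships among taxa.
C4 (derived state 'present') is shared by Species B and Species R — a synapomorphy uniting that clade.
C5: derived state 'absent' in Species B, Species Q, and Species R only — synapomorphy for {Species B, Species Q, Species R}.
Most parsimonious ingroup topology: ((Species H,Species M),(Species Q,(Species R,Species B))).
Species Q and Species B share a more recent common ancestor with each other than either does with Species H, so Species H is the least closely related of the three.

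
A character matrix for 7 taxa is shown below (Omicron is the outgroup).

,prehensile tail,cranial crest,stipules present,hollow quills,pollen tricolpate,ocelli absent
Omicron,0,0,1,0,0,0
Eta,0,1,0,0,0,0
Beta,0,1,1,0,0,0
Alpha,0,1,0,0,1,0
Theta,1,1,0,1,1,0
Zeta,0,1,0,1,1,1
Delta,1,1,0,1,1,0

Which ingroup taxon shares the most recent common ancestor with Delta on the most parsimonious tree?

Character polarity is set by the outgroup: the derived state is whichever differs from the outgroup's state, so for stipules present the derived state is '0', and for the remaining characters it is '1'.
prehensile tail (derived state '1') is shared by Delta and Theta — a synapomorphy uniting that clade.
cranial crest (derived state '1') is shared by all ingroup taxa — unites the whole ingroup.
stipules present: derived state '0' in Alpha, Delta, Eta, Theta, and Zeta only — synapomorphy for {Alpha, Delta, Eta, Theta, Zeta}.
Only Delta, Theta, and Zeta show the derived state '1' for hollow quills, supporting them as a clade.
pollen tricolpate (derived state '1') is shared by Alpha, Delta, Theta, and Zeta — a synapomorphy uniting that clade.
ocelli absent: derived state '1' in Zeta only — an autapomorphy, so it tells us nothing about relationships among taxa.
Most parsimonious ingroup topology: ((Eta,(Alpha,((Theta,Delta),Zeta))),Beta).
Delta and Theta form a cherry on this tree, so they are sister taxa.

Theta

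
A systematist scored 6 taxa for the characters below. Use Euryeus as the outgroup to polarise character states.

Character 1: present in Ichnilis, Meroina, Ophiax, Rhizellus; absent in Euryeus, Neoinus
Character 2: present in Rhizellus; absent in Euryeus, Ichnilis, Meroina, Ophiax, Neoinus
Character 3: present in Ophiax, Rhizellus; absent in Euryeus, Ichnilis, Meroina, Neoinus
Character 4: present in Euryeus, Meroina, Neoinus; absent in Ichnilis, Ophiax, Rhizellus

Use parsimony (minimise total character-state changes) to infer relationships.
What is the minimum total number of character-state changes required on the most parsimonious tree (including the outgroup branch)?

4

Character polarity is set by the outgroup: the derived state is whichever differs from the outgroup's state, so for Character 4 the derived state is 'absent', and for the remaining characters it is 'present'.
Character 1: derived state 'present' in Ichnilis, Meroina, Ophiax, and Rhizellus only — synapomorphy for {Ichnilis, Meroina, Ophiax, Rhizellus}.
Character 2 (derived state 'present') is unique to Rhizellus (autapomorphy; uninformative for grouping).
Only Ophiax and Rhizellus show the derived state 'present' for Character 3, supporting them as a clade.
Character 4 (derived state 'absent') is shared by Ichnilis, Ophiax, and Rhizellus — a synapomorphy uniting that clade.
Most parsimonious ingroup topology: (((Ichnilis,(Ophiax,Rhizellus)),Meroina),Neoinus).
Changes per character on this tree: Character 1: 1; Character 2: 1; Character 3: 1; Character 4: 1.
Total = 4.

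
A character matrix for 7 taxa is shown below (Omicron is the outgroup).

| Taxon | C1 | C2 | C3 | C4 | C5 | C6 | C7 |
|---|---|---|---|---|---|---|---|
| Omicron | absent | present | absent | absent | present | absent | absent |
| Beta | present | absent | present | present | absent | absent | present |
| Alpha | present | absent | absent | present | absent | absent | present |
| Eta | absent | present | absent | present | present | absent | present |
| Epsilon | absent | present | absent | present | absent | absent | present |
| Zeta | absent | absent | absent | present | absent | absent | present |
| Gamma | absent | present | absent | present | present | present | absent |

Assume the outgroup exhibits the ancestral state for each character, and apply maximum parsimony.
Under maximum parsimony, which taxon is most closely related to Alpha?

Character polarity is set by the outgroup: the derived state is whichever differs from the outgroup's state, so for C2, C5 the derived state is 'absent', and for the remaining characters it is 'present'.
C1 (derived state 'present') is shared by Alpha and Beta — a synapomorphy uniting that clade.
Only Alpha, Beta, and Zeta show the derived state 'absent' for C2, supporting them as a clade.
C3 (derived state 'present') is unique to Beta (autapomorphy; uninformative for grouping).
All ingroup taxa share the derived state 'present' for C4; it defines the ingroup but does not resolve relationships within it.
C5: derived state 'absent' in Alpha, Beta, Epsilon, and Zeta only — synapomorphy for {Alpha, Beta, Epsilon, Zeta}.
C6 (derived state 'present') is unique to Gamma (autapomorphy; uninformative for grouping).
C7: derived state 'present' in Alpha, Beta, Epsilon, Eta, and Zeta only — synapomorphy for {Alpha, Beta, Epsilon, Eta, Zeta}.
Most parsimonious ingroup topology: (((((Beta,Alpha),Zeta),Epsilon),Eta),Gamma).
Alpha and Beta form a cherry on this tree, so they are sister taxa.

Beta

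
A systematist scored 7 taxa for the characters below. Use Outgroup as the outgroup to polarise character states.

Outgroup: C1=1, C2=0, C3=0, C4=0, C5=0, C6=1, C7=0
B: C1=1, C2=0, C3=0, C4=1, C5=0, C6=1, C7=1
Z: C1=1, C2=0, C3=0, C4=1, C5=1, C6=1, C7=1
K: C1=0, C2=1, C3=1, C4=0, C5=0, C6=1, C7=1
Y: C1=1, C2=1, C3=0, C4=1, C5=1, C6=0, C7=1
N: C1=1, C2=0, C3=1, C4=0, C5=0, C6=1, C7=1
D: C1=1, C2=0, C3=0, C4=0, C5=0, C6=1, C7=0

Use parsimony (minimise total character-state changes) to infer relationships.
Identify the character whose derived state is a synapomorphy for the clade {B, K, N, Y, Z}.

Character polarity is set by the outgroup: the derived state is whichever differs from the outgroup's state, so for C1, C6 the derived state is '0', and for the remaining characters it is '1'.
C1 (derived state '0') is unique to K (autapomorphy; uninformative for grouping).
C2 groups K and Y, which is incompatible with the clades supported by the remaining characters; treating it as convergent (homoplasy) costs fewer steps than any alternative tree.
C3 (derived state '1') is shared by K and N — a synapomorphy uniting that clade.
C4: derived state '1' in B, Y, and Z only — synapomorphy for {B, Y, Z}.
Only Y and Z show the derived state '1' for C5, supporting them as a clade.
C6 (derived state '0') is unique to Y (autapomorphy; uninformative for grouping).
Only B, K, N, Y, and Z show the derived state '1' for C7, supporting them as a clade.
Most parsimonious ingroup topology: (((B,(Z,Y)),(K,N)),D).
The clade {B, K, N, Y, Z} is supported by C7: its derived state '1' occurs in exactly those taxa and in no other taxon (including the outgroup).

C7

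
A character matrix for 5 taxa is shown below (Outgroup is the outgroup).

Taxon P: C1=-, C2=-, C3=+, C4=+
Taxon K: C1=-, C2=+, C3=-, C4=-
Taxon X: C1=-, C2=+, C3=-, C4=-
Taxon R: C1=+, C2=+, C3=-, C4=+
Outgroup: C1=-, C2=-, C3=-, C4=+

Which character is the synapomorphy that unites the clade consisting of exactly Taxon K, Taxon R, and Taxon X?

C2

Character polarity is set by the outgroup: the derived state is whichever differs from the outgroup's state, so for C4 the derived state is '-', and for the remaining characters it is '+'.
C1: derived state '+' in Taxon R only — an autapomorphy, so it tells us nothing about relationships among taxa.
C2: derived state '+' in Taxon K, Taxon R, and Taxon X only — synapomorphy for {Taxon K, Taxon R, Taxon X}.
C3 (derived state '+') is unique to Taxon P (autapomorphy; uninformative for grouping).
Only Taxon K and Taxon X show the derived state '-' for C4, supporting them as a clade.
Most parsimonious ingroup topology: (((Taxon K,Taxon X),Taxon R),Taxon P).
The clade {Taxon K, Taxon R, Taxon X} is supported by C2: its derived state '+' occurs in exactly those taxa and in no other taxon (including the outgroup).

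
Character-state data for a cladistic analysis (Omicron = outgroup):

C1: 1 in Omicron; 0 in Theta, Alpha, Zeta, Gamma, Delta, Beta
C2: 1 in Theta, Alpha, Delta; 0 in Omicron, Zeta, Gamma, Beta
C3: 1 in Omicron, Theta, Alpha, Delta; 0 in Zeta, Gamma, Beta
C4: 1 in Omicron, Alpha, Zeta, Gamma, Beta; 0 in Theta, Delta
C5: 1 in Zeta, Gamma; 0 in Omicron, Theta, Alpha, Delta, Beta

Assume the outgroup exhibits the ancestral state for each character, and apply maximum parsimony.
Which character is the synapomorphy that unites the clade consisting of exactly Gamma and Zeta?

C5

Character polarity is set by the outgroup: the derived state is whichever differs from the outgroup's state, so for C1, C3, C4 the derived state is '0', and for the remaining characters it is '1'.
All ingroup taxa share the derived state '0' for C1; it defines the ingroup but does not resolve relationships within it.
C2 (derived state '1') is shared by Alpha, Delta, and Theta — a synapomorphy uniting that clade.
C3: derived state '0' in Beta, Gamma, and Zeta only — synapomorphy for {Beta, Gamma, Zeta}.
C4: derived state '0' in Delta and Theta only — synapomorphy for {Delta, Theta}.
Only Gamma and Zeta show the derived state '1' for C5, supporting them as a clade.
Most parsimonious ingroup topology: (((Theta,Delta),Alpha),((Zeta,Gamma),Beta)).
The clade {Gamma, Zeta} is supported by C5: its derived state '1' occurs in exactly those taxa and in no other taxon (including the outgroup).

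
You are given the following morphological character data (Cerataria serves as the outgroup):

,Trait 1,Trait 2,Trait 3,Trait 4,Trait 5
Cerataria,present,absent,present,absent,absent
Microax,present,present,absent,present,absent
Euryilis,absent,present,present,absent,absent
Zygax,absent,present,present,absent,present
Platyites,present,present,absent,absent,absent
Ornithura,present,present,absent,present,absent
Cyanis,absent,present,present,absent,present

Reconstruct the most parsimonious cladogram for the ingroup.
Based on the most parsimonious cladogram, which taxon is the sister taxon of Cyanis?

Character polarity is set by the outgroup: the derived state is whichever differs from the outgroup's state, so for Trait 1, Trait 3 the derived state is 'absent', and for the remaining characters it is 'present'.
Trait 1 (derived state 'absent') is shared by Cyanis, Euryilis, and Zygax — a synapomorphy uniting that clade.
All ingroup taxa share the derived state 'present' for Trait 2; it defines the ingroup but does not resolve relationships within it.
Trait 3 (derived state 'absent') is shared by Microax, Ornithura, and Platyites — a synapomorphy uniting that clade.
Only Microax and Ornithura show the derived state 'present' for Trait 4, supporting them as a clade.
Trait 5 (derived state 'present') is shared by Cyanis and Zygax — a synapomorphy uniting that clade.
Most parsimonious ingroup topology: (((Microax,Ornithura),Platyites),(Euryilis,(Zygax,Cyanis))).
Cyanis and Zygax form a cherry on this tree, so they are sister taxa.

Zygax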